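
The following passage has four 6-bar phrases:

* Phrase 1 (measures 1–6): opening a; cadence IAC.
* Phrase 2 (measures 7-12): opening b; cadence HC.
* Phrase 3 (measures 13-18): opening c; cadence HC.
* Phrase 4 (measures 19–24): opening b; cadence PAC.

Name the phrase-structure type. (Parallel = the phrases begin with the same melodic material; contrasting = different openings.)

Four phrases in two halves: the first half (mm. 1-12) ends with a half cadence, the second (bars 13–24) with a perfect authentic cadence — a large antecedent–consequent pair, i.e. a double period.
Phrase 3 begins with different material from phrase 1, making it contrasting.

contrasting double period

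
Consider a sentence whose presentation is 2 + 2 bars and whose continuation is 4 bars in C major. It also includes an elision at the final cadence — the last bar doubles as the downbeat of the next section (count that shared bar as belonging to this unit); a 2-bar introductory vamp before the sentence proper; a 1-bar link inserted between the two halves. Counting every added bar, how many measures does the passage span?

Basic sentence: 2 + 2 + 4 = 8 bars.
8 (basic form) + 2 (introduction) + 1 (link) = 11.
The elision shares a bar with the next section but does not change this unit's count.

11 measures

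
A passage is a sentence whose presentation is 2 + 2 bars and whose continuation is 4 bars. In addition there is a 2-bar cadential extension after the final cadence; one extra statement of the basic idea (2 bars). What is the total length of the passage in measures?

12 measures

Basic sentence: 2 + 2 + 4 = 8 bars.
8 (basic form) + 2 (cadential extension) + 2 (extra statement) = 12.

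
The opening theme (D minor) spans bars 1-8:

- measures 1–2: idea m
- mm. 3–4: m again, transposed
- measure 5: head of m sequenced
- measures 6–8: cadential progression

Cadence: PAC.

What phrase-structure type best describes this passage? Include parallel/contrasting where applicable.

Basic idea (mm. 1-2) + its repetition (mm. 3-4) form the presentation; fragmentation and cadence (mm. 5–8) form the continuation — the 8-bar whole is a sentence.

sentence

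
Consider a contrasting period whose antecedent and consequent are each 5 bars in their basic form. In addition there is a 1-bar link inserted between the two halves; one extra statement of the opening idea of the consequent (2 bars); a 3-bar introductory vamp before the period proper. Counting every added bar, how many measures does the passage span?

16 measures

Basic contrasting period: 5 + 5 = 10 bars.
10 (basic form) + 1 (link) + 2 (extra statement) + 3 (introduction) = 16.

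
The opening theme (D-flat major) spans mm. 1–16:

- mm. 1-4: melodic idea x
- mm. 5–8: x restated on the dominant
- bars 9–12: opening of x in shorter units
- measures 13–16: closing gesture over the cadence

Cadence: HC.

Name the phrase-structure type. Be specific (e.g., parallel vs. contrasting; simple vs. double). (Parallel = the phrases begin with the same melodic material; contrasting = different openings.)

Basic idea (mm. 1–4) + its repetition (measures 5–8) form the presentation; fragmentation and cadence (measures 9-16) form the continuation — the 16-bar whole is a sentence.

sentence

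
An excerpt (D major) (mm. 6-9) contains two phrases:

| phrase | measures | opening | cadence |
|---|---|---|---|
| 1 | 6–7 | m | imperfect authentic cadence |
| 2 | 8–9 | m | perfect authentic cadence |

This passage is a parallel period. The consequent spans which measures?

measures 8–9

The antecedent is the phrase ending with the weaker cadence (imperfect authentic cadence, phrase 1) and the consequent the one ending more conclusively (perfect authentic cadence, phrase 2); the consequent is mm. 8-9.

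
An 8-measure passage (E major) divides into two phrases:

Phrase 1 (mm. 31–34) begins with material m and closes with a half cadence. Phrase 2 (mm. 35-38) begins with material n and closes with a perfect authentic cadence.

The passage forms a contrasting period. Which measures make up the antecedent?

The antecedent is the phrase ending with the weaker cadence (half cadence, phrase 1) and the consequent the one ending more conclusively (perfect authentic cadence, phrase 2); the antecedent is mm. 31-34.

measures 31–34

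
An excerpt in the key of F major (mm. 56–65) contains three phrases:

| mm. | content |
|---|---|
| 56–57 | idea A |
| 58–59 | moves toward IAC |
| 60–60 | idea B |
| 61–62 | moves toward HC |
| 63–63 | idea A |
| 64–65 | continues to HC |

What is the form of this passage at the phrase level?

The final phrase closes with a half cadence, which is not stronger than the preceding half cadence; the 3 phrases lack an overall antecedent–consequent design and so form a phrase group.

phrase group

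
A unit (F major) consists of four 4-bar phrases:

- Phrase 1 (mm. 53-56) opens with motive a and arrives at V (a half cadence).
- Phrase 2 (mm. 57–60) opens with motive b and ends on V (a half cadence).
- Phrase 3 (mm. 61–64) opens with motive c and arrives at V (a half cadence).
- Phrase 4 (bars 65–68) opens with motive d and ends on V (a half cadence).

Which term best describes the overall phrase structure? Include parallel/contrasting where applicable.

Phrase 4 ends with a half cadence, no stronger than phrase 2's half cadence, so the four phrases do not form a double period; nor do phrases 3–4 duplicate 1–2, so it is not a repeated period. With no phrase reaching a conclusive cadence, the passage is a phrase group.

phrase group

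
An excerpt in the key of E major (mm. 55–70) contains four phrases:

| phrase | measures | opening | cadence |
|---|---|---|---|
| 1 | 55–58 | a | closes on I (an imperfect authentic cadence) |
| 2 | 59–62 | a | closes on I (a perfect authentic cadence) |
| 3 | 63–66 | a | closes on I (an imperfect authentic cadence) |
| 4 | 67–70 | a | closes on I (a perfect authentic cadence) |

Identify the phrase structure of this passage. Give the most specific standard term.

repeated period

The cadence pattern IAC–PAC–IAC–PAC is weak–strong twice, and phrases 3–4 restate phrases 1–2: a period heard twice, not a double period (which would end weakly at phrase 2).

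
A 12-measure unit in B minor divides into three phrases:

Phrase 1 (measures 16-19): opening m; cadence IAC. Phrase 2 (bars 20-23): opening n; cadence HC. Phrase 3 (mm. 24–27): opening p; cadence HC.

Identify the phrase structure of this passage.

The final phrase closes with a half cadence, which is not stronger than the preceding half cadence; the 3 phrases lack an overall antecedent–consequent design and so form a phrase group.

phrase group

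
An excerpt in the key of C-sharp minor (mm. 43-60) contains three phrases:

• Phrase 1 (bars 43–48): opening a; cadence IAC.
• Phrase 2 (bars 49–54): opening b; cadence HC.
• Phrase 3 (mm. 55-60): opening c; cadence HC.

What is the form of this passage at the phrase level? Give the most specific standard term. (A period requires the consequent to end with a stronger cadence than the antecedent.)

The final phrase closes with a half cadence, which is not stronger than the preceding half cadence; the 3 phrases lack an overall antecedent–consequent design and so form a phrase group.

phrase group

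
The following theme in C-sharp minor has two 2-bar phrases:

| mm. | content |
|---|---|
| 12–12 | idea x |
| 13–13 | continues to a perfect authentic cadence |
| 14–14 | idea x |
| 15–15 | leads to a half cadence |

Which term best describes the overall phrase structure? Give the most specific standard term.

phrase group

The second phrase closes with a half cadence, which is not stronger than the first phrase's perfect authentic cadence; without a weak→strong cadential pair there is no antecedent–consequent relationship, so this is a phrase group rather than a period.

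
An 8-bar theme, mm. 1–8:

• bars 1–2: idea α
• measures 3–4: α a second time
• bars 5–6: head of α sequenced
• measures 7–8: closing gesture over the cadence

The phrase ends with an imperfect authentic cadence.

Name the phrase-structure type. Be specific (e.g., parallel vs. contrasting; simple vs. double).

sentence

Basic idea (measures 1-2) + its repetition (mm. 3–4) form the presentation; fragmentation and cadence (mm. 5–8) form the continuation — the 8-bar whole is a sentence.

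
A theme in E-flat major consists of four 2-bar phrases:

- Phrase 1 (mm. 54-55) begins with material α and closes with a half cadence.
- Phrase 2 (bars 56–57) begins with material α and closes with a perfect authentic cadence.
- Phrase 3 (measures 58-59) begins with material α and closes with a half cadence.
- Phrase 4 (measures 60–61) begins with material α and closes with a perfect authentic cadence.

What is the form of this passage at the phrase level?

repeated period

The cadence pattern HC–PAC–HC–PAC is weak–strong twice, and phrases 3–4 restate phrases 1–2: a period heard twice, not a double period (which would end weakly at phrase 2).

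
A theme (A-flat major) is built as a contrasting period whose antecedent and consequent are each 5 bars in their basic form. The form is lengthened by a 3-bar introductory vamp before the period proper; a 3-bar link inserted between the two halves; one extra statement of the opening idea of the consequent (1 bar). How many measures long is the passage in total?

17 measures

Basic contrasting period: 5 + 5 = 10 bars.
10 (basic form) + 3 (introduction) + 3 (link) + 1 (extra statement) = 17.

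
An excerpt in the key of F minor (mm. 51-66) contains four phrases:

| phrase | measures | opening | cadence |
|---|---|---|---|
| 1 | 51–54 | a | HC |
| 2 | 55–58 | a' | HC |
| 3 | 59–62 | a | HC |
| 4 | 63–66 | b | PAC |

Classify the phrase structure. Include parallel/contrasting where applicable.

Four phrases in two halves: the first half (bars 51–58) ends with a half cadence, the second (mm. 59–66) with a perfect authentic cadence — a large antecedent–consequent pair, i.e. a double period.
Phrase 3 begins with the same material as phrase 1, making it parallel.

parallel double period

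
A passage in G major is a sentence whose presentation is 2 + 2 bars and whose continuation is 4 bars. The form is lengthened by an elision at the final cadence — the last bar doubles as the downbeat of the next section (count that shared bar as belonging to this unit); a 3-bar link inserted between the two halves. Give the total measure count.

11 measures

Basic sentence: 2 + 2 + 4 = 8 bars.
8 (basic form) + 3 (link) = 11.
The elision shares a bar with the next section but does not change this unit's count.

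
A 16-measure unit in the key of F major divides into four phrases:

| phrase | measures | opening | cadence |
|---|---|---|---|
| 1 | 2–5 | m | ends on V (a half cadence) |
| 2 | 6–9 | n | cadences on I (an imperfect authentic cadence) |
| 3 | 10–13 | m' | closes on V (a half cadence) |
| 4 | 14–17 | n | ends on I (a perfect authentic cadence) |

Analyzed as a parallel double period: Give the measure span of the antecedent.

In a double period the four phrases pair into a large antecedent (phrases 1–2, ending imperfect authentic cadence) and a large consequent (phrases 3–4, ending perfect authentic cadence). The antecedent spans mm. 2–9.

measures 2–9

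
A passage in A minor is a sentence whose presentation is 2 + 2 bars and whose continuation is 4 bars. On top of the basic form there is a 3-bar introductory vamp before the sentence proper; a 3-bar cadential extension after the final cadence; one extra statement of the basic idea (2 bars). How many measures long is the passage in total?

Basic sentence: 2 + 2 + 4 = 8 bars.
8 (basic form) + 3 (introduction) + 3 (cadential extension) + 2 (extra statement) = 16.

16 measures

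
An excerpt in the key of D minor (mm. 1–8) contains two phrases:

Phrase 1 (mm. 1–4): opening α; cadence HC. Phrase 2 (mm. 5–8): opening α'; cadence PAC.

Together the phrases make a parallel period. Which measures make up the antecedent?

measures 1–4

The phrase ending with the weaker cadence (half cadence) is the antecedent; the one ending more conclusively (perfect authentic cadence) is the consequent. The antecedent is measures 1–4.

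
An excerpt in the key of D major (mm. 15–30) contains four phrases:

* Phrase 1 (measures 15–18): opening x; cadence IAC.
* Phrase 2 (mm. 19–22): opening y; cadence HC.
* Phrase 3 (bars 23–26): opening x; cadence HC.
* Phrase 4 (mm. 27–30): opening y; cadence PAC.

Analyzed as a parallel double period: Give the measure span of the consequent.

measures 23–30

In a double period the four phrases pair into a large antecedent (phrases 1–2, ending half cadence) and a large consequent (phrases 3–4, ending perfect authentic cadence). The consequent spans mm. 23-30.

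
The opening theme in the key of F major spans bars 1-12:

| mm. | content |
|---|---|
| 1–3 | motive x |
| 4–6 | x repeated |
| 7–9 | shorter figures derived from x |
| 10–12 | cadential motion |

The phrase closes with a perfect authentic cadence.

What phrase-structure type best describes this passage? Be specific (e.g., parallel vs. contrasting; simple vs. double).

sentence

Basic idea (mm. 1–3) + its repetition (bars 4–6) form the presentation; fragmentation and cadence (bars 7-12) form the continuation — the 12-bar whole is a sentence.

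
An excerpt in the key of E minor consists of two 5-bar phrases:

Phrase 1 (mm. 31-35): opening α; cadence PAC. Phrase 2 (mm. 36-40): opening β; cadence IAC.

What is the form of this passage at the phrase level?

phrase group

The second phrase closes with an imperfect authentic cadence, which is not stronger than the first phrase's perfect authentic cadence; without a weak→strong cadential pair there is no antecedent–consequent relationship, so this is a phrase group rather than a period.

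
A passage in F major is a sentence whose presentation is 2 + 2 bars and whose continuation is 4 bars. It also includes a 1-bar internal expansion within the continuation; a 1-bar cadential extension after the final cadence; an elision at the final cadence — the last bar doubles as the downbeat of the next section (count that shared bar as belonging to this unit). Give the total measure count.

Basic sentence: 2 + 2 + 4 = 8 bars.
8 (basic form) + 1 (internal expansion) + 1 (cadential extension) = 10.
The elision shares a bar with the next section but does not change this unit's count.

10 measures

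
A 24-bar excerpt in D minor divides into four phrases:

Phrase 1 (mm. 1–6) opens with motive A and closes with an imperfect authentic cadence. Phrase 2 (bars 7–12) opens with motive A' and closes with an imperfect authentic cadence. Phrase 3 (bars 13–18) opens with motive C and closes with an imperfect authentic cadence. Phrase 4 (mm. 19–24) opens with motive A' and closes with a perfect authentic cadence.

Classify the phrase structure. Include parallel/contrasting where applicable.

Four phrases in two halves: the first half (mm. 1–12) ends with an imperfect authentic cadence, the second (mm. 13–24) with a perfect authentic cadence — a large antecedent–consequent pair, i.e. a double period.
Phrase 3 begins with different material from phrase 1, making it contrasting.

contrasting double period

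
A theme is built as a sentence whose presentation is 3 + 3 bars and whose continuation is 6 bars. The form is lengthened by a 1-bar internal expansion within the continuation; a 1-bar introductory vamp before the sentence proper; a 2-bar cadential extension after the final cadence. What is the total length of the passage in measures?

16 measures

Basic sentence: 3 + 3 + 6 = 12 bars.
12 (basic form) + 1 (internal expansion) + 1 (introduction) + 2 (cadential extension) = 16.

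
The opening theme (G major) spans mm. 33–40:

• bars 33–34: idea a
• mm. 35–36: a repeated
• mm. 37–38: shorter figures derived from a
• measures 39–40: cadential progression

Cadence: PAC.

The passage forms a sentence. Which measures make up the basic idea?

measures 33–34

The presentation of a sentence is the basic idea (bars 33-34) plus its repetition (bars 35–36); the basic idea is therefore mm. 33-34.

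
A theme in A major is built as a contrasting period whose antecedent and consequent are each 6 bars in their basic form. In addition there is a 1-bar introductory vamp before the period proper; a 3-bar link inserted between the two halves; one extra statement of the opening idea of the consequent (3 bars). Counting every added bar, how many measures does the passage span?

Basic contrasting period: 6 + 6 = 12 bars.
12 (basic form) + 1 (introduction) + 3 (link) + 3 (extra statement) = 19.

19 measures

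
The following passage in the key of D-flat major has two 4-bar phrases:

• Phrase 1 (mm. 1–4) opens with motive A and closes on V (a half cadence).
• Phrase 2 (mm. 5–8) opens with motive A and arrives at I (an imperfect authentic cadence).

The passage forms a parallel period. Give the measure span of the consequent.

measures 5–8

The phrase ending with the weaker cadence (half cadence) is the antecedent; the one ending more conclusively (imperfect authentic cadence) is the consequent. The consequent is measures 5–8.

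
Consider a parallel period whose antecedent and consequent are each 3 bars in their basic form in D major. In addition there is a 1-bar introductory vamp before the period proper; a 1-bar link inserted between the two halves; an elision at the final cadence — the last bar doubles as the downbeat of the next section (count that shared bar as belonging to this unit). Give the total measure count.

8 measures

Basic parallel period: 3 + 3 = 6 bars.
6 (basic form) + 1 (introduction) + 1 (link) = 8.
The elision shares a bar with the next section but does not change this unit's count.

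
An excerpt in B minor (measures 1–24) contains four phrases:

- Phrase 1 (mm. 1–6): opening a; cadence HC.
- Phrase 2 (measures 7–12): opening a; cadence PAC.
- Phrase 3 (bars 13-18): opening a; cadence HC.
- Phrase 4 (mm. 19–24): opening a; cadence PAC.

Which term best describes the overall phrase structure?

repeated period

The cadence pattern HC–PAC–HC–PAC is weak–strong twice, and phrases 3–4 restate phrases 1–2: a period heard twice, not a double period (which would end weakly at phrase 2).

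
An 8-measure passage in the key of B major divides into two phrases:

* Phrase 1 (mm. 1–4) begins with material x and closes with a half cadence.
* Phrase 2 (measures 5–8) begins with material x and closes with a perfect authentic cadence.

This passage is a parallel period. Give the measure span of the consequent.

measures 5–8

The antecedent is the phrase ending with the weaker cadence (half cadence, phrase 1) and the consequent the one ending more conclusively (perfect authentic cadence, phrase 2); the consequent is bars 5–8.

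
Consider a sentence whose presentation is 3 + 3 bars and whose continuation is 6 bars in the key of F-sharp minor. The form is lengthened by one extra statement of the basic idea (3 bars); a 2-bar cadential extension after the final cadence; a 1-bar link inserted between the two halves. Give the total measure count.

18 measures

Basic sentence: 3 + 3 + 6 = 12 bars.
12 (basic form) + 3 (extra statement) + 2 (cadential extension) + 1 (link) = 18.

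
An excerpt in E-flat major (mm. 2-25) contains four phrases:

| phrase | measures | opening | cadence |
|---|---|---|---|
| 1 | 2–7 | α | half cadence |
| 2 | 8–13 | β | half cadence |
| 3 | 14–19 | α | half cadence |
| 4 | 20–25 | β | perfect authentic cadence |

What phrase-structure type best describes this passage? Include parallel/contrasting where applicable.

parallel double period

Four phrases in two halves: the first half (mm. 2-13) ends with a half cadence, the second (bars 14-25) with a perfect authentic cadence — a large antecedent–consequent pair, i.e. a double period.
Phrase 3 begins with the same material as phrase 1, making it parallel.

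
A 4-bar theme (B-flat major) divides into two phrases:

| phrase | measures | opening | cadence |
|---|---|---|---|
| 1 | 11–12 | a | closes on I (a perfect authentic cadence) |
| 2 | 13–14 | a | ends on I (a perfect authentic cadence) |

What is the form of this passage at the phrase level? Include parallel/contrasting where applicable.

Both phrases have the same opening (a) and the same cadence (perfect authentic cadence): the second is a restatement, not a consequent, so this is a repeated phrase rather than a period.

repeated phrase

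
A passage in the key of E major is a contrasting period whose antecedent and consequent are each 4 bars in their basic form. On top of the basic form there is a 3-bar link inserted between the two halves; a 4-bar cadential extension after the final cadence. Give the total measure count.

15 measures

Basic contrasting period: 4 + 4 = 8 bars.
8 (basic form) + 3 (link) + 4 (cadential extension) = 15.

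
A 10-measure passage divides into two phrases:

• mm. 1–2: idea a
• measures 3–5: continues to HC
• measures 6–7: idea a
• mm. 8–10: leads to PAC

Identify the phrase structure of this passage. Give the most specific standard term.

Phrase 1 ends with a half cadence (weaker) and phrase 2 with a perfect authentic cadence (stronger): antecedent + consequent = a period.
The two phrases open with the same material (a / a), so the period is parallel.

parallel period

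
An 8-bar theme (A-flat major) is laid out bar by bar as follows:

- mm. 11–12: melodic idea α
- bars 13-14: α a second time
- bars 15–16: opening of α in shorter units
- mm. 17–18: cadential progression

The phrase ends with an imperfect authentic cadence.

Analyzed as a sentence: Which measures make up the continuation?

measures 15–18

After the presentation (mm. 11–14), the continuation covers the fragmentation through the cadence: bars 15-18.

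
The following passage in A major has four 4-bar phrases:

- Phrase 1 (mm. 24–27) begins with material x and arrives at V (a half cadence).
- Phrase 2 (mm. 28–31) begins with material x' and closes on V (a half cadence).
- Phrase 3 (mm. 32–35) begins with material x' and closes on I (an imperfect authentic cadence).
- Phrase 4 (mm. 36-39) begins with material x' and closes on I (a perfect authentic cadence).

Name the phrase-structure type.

parallel double period

Four phrases in two halves: the first half (mm. 24–31) ends with a half cadence, the second (mm. 32–39) with a perfect authentic cadence — a large antecedent–consequent pair, i.e. a double period.
Phrase 3 begins with the same material as phrase 1, making it parallel.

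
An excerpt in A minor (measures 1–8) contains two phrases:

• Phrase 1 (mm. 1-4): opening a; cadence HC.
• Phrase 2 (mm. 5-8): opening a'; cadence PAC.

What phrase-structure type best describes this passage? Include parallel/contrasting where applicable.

parallel period

Phrase 1 ends with a half cadence (weaker) and phrase 2 with a perfect authentic cadence (stronger): antecedent + consequent = a period.
The two phrases open with the same material (a / a'), so the period is parallel.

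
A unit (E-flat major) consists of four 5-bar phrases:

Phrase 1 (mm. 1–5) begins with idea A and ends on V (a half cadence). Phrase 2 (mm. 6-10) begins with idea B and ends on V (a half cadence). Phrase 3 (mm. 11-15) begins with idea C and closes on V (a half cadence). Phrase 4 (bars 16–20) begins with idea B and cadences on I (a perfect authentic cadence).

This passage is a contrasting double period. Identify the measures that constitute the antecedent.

measures 1–10

In a double period the four phrases pair into a large antecedent (phrases 1–2, ending half cadence) and a large consequent (phrases 3–4, ending perfect authentic cadence). The antecedent spans mm. 1–10.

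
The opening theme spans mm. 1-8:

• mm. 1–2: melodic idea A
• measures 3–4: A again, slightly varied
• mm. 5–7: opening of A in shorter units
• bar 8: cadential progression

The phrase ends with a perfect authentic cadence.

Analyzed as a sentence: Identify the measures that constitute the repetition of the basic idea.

The presentation of a sentence is the basic idea (mm. 1-2) plus its repetition (measures 3–4); the repetition of the basic idea is therefore mm. 3–4.

measures 3–4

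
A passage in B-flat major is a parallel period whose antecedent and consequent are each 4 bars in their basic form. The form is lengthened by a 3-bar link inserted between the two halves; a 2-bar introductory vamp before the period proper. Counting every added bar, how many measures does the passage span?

13 measures

Basic parallel period: 4 + 4 = 8 bars.
8 (basic form) + 3 (link) + 2 (introduction) = 13.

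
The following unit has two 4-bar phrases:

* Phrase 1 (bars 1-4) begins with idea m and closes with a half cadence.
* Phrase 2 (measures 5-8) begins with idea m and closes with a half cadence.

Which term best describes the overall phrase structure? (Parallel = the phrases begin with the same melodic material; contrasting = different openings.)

repeated phrase

Both phrases have the same opening (m) and the same cadence (half cadence): the second is a restatement, not a consequent, so this is a repeated phrase rather than a period.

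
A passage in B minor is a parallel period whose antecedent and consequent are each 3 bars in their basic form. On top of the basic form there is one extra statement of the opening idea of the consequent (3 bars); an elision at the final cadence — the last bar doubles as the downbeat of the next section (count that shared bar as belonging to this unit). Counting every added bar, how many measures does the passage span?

Basic parallel period: 3 + 3 = 6 bars.
6 (basic form) + 3 (extra statement) = 9.
The elision shares a bar with the next section but does not change this unit's count.

9 measures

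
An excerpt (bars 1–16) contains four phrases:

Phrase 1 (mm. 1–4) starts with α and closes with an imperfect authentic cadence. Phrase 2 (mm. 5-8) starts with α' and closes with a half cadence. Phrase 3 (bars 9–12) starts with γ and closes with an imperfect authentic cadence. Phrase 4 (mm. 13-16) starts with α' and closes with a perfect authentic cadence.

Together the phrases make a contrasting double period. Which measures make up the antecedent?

measures 1–8

In a double period the first pair of phrases (ending half cadence) is the large antecedent and the second pair (ending perfect authentic cadence) is the large consequent; the antecedent is measures 1–8.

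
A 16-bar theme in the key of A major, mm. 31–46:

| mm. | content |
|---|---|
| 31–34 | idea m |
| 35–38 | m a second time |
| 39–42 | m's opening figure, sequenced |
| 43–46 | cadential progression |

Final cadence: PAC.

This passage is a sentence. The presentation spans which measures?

measures 31–38

The presentation of a sentence is the basic idea (measures 31–34) plus its repetition (measures 35–38); the presentation is therefore measures 31-38.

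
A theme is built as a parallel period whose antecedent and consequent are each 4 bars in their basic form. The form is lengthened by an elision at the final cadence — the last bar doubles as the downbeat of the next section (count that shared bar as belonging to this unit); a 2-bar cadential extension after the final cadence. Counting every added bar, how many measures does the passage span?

Basic parallel period: 4 + 4 = 8 bars.
8 (basic form) + 2 (cadential extension) = 10.
The elision shares a bar with the next section but does not change this unit's count.

10 measures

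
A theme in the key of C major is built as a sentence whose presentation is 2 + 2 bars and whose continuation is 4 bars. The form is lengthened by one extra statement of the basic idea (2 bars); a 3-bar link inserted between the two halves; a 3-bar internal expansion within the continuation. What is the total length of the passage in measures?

Basic sentence: 2 + 2 + 4 = 8 bars.
8 (basic form) + 2 (extra statement) + 3 (link) + 3 (internal expansion) = 16.

16 measures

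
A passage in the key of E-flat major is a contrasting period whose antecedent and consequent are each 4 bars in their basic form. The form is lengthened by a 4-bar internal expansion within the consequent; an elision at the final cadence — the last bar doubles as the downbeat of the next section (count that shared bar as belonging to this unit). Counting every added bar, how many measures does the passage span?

12 measures

Basic contrasting period: 4 + 4 = 8 bars.
8 (basic form) + 4 (internal expansion) = 12.
The elision shares a bar with the next section but does not change this unit's count.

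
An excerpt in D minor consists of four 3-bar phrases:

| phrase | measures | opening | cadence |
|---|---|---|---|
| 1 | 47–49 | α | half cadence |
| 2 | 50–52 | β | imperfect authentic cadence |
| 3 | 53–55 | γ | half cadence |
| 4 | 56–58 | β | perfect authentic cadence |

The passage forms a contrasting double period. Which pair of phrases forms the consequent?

phrases 3 and 4

In a double period the first pair of phrases (ending imperfect authentic cadence) is the large antecedent and the second pair (ending perfect authentic cadence) is the large consequent; the consequent is phrases 3 and 4.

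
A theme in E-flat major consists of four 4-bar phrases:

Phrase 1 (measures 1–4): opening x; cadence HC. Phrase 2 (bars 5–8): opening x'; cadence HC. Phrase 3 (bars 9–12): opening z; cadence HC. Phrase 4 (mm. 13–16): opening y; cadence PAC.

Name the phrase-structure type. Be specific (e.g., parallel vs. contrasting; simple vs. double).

contrasting double period

Four phrases in two halves: the first half (mm. 1–8) ends with a half cadence, the second (mm. 9–16) with a perfect authentic cadence — a large antecedent–consequent pair, i.e. a double period.
Phrase 3 begins with different material from phrase 1, making it contrasting.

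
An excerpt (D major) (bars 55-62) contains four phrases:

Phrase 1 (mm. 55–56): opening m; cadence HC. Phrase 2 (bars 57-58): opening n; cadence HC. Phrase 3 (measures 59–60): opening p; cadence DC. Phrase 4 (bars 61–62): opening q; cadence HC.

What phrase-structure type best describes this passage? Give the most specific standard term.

Phrase 4 ends with a half cadence, no stronger than phrase 2's half cadence, so the four phrases do not form a double period; nor do phrases 3–4 duplicate 1–2, so it is not a repeated period. With no phrase reaching a conclusive cadence, the passage is a phrase group.

phrase group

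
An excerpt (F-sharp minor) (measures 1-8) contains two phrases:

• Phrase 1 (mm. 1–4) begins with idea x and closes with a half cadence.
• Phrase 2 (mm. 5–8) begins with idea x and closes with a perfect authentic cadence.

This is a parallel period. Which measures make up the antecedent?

measures 1–4

The phrase ending with the weaker cadence (half cadence) is the antecedent; the one ending more conclusively (perfect authentic cadence) is the consequent. The antecedent is measures 1–4.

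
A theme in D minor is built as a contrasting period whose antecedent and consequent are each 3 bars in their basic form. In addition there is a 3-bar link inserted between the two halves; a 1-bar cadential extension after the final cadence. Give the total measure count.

10 measures

Basic contrasting period: 3 + 3 = 6 bars.
6 (basic form) + 3 (link) + 1 (cadential extension) = 10.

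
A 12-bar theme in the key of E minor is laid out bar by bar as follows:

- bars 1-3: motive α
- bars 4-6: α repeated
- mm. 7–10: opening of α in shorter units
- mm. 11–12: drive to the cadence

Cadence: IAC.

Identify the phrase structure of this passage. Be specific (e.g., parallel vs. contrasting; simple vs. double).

sentence

Basic idea (mm. 1–3) + its repetition (bars 4–6) form the presentation; fragmentation and cadence (bars 7–12) form the continuation — the 12-bar whole is a sentence.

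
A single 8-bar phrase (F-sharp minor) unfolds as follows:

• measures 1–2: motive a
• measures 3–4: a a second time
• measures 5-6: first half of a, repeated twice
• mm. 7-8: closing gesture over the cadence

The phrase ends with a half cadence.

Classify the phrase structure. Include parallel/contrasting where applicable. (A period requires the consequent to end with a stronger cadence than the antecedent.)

sentence

Basic idea (bars 1–2) + its repetition (mm. 3–4) form the presentation; fragmentation and cadence (bars 5-8) form the continuation — the 8-bar whole is a sentence.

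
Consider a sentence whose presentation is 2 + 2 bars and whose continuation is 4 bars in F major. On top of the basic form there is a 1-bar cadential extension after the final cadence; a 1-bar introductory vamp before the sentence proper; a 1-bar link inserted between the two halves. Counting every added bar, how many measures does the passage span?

Basic sentence: 2 + 2 + 4 = 8 bars.
8 (basic form) + 1 (cadential extension) + 1 (introduction) + 1 (link) = 11.

11 measures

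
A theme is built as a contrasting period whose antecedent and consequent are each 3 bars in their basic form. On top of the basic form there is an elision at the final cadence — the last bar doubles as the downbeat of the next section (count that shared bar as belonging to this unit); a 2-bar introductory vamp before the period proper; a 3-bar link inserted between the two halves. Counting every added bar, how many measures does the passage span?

Basic contrasting period: 3 + 3 = 6 bars.
6 (basic form) + 2 (introduction) + 3 (link) = 11.
The elision shares a bar with the next section but does not change this unit's count.

11 measures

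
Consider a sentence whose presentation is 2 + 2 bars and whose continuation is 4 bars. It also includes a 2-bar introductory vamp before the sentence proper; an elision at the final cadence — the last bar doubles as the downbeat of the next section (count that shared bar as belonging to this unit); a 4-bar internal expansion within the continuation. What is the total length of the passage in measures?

Basic sentence: 2 + 2 + 4 = 8 bars.
8 (basic form) + 2 (introduction) + 4 (internal expansion) = 14.
The elision shares a bar with the next section but does not change this unit's count.

14 measures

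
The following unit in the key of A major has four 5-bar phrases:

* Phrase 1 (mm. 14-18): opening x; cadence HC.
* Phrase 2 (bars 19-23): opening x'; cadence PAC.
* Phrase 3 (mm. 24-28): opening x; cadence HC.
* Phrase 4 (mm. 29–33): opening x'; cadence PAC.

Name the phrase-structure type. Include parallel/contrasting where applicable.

The cadence pattern HC–PAC–HC–PAC is weak–strong twice, and phrases 3–4 restate phrases 1–2: a period heard twice, not a double period (which would end weakly at phrase 2).

repeated period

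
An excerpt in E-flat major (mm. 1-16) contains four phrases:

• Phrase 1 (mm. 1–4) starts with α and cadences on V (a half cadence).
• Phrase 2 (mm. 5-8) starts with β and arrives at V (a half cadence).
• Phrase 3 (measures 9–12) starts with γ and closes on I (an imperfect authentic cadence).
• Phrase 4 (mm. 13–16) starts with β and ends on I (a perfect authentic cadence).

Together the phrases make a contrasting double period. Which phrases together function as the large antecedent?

phrases 1 and 2

In a double period the first pair of phrases (ending half cadence) is the large antecedent and the second pair (ending perfect authentic cadence) is the large consequent; the antecedent is phrases 1 and 2.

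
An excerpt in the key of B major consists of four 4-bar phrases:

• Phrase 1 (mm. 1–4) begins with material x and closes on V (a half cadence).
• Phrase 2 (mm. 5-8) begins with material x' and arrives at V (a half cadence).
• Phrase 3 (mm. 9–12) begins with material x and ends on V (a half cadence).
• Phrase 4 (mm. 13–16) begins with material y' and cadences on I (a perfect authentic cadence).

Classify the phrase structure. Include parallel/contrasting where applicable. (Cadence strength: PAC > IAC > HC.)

Four phrases in two halves: the first half (mm. 1–8) ends with a half cadence, the second (mm. 9–16) with a perfect authentic cadence — a large antecedent–consequent pair, i.e. a double period.
Phrase 3 begins with the same material as phrase 1, making it parallel.

parallel double period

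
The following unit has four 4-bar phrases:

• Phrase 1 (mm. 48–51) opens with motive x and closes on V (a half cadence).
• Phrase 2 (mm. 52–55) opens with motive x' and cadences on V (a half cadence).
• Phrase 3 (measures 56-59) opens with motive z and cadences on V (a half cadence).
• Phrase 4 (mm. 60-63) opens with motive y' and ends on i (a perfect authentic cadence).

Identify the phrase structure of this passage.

contrasting double period

Four phrases in two halves: the first half (bars 48–55) ends with a half cadence, the second (bars 56–63) with a perfect authentic cadence — a large antecedent–consequent pair, i.e. a double period.
Phrase 3 begins with different material from phrase 1, making it contrasting.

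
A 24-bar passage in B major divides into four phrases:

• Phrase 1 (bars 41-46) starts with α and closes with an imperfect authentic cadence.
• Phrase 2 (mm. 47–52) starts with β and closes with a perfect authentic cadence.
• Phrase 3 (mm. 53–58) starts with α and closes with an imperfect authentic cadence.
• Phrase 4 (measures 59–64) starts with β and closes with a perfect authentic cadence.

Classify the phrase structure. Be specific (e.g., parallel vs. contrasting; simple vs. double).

repeated period

The cadence pattern IAC–PAC–IAC–PAC is weak–strong twice, and phrases 3–4 restate phrases 1–2: a period heard twice, not a double period (which would end weakly at phrase 2).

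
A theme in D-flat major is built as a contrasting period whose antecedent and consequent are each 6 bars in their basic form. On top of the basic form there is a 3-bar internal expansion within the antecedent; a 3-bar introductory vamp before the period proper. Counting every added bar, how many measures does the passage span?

Basic contrasting period: 6 + 6 = 12 bars.
12 (basic form) + 3 (internal expansion) + 3 (introduction) = 18.

18 measures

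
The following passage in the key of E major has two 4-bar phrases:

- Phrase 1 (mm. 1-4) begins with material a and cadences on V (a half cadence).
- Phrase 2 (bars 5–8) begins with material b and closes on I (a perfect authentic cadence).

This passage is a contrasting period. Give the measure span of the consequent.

measures 5–8

The antecedent is the phrase ending with the weaker cadence (half cadence, phrase 1) and the consequent the one ending more conclusively (perfect authentic cadence, phrase 2); the consequent is bars 5-8.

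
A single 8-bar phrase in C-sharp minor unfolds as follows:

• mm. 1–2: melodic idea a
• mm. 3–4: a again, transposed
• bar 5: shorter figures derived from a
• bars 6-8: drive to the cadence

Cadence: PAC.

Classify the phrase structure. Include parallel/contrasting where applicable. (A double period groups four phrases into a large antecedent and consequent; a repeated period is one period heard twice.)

sentence

Basic idea (mm. 1–2) + its repetition (mm. 3–4) form the presentation; fragmentation and cadence (measures 5–8) form the continuation — the 8-bar whole is a sentence.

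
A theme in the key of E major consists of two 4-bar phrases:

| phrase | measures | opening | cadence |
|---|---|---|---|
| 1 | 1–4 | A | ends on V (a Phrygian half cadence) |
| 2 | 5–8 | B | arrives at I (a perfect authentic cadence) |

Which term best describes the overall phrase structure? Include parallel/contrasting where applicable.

contrasting period

Phrase 1 ends with a Phrygian half cadence (weaker) and phrase 2 with a perfect authentic cadence (stronger): antecedent + consequent = a period.
The two phrases open with different material (A / B), so the period is contrasting.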